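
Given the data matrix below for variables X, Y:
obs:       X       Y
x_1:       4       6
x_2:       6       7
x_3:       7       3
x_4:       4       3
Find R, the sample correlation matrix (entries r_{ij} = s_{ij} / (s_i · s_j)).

Step 1 — column means:
  mean(X) = (4 + 6 + 7 + 4) / 4 = 21/4 = 5.25
  mean(Y) = (6 + 7 + 3 + 3) / 4 = 19/4 = 4.75

Step 2 — sample variances and covariances s[i,j] = (1/(n-1)) · Σ_k (x_{k,i} - mean_i) · (x_{k,j} - mean_j), with n-1 = 3:
  s[X,X] = ((-1.25)·(-1.25) + (0.75)·(0.75) + (1.75)·(1.75) + (-1.25)·(-1.25)) / 3 = 6.75/3 = 2.25
  s[X,Y] = ((-1.25)·(1.25) + (0.75)·(2.25) + (1.75)·(-1.75) + (-1.25)·(-1.75)) / 3 = -0.75/3 = -0.25
  s[Y,Y] = ((1.25)·(1.25) + (2.25)·(2.25) + (-1.75)·(-1.75) + (-1.75)·(-1.75)) / 3 = 12.75/3 = 4.25
  Sample standard deviations s_i = √(s[i,i]):
  s(X) = √(2.25) = 1.5
  s(Y) = √(4.25) = 2.0616

Step 3 — r_{ij} = s_{ij} / (s_i · s_j):
  r[X,X] = 1 (diagonal).
  r[X,Y] = -0.25 / (1.5 · 2.0616) = -0.25 / 3.0923 = -0.0808
  r[Y,Y] = 1 (diagonal).

R is symmetric with unit diagonal. Assembling:

R = [[1, -0.0808],
 [-0.0808, 1]]


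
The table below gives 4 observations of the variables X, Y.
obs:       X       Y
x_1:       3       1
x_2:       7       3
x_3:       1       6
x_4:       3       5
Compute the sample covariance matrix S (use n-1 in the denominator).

Step 1 — column means:
  mean(X) = (3 + 7 + 1 + 3) / 4 = 14/4 = 3.5
  mean(Y) = (1 + 3 + 6 + 5) / 4 = 15/4 = 3.75

Step 2 — sample covariance S[i,j] = (1/(n-1)) · Σ_k (x_{k,i} - mean_i) · (x_{k,j} - mean_j), with n-1 = 3.
  S[X,X] = ((-0.5)·(-0.5) + (3.5)·(3.5) + (-2.5)·(-2.5) + (-0.5)·(-0.5)) / 3 = 19/3 = 6.3333
  S[X,Y] = ((-0.5)·(-2.75) + (3.5)·(-0.75) + (-2.5)·(2.25) + (-0.5)·(1.25)) / 3 = -7.5/3 = -2.5
  S[Y,Y] = ((-2.75)·(-2.75) + (-0.75)·(-0.75) + (2.25)·(2.25) + (1.25)·(1.25)) / 3 = 14.75/3 = 4.9167

S is symmetric (S[j,i] = S[i,j]). Assembling:

S = [[6.3333, -2.5],
 [-2.5, 4.9167]]


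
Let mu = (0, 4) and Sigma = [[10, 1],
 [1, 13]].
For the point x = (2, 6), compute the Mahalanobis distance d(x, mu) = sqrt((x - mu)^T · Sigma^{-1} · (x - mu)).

Step 1 — centre the observation: (x - mu) = (2, 2).

Step 2 — invert Sigma. det(Sigma) = 10·13 - (1)² = 129.
  Sigma^{-1} = (1/det) · [[d, -b], [-b, a]] = [[0.1008, -0.0078],
 [-0.0078, 0.0775]].

Step 3 — form the quadratic (x - mu)^T · Sigma^{-1} · (x - mu):
  Sigma^{-1} · (x - mu) = (0.186, 0.1395).
  (x - mu)^T · [Sigma^{-1} · (x - mu)] = (2)·(0.186) + (2)·(0.1395) = 0.6512.

Step 4 — take square root: d = √(0.6512) ≈ 0.8069.

d(x, mu) = √(0.6512) ≈ 0.8069


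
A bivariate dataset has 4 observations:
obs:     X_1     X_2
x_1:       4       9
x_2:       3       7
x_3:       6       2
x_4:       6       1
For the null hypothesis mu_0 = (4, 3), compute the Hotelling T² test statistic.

Step 1 — sample mean vector:
  mean(X_1) = (4 + 3 + 6 + 6) / 4 = 19/4 = 4.75
  mean(X_2) = (9 + 7 + 2 + 1) / 4 = 19/4 = 4.75
  x̄ = (4.75, 4.75),  deviation x̄ - mu_0 = (4.75, 4.75) - (4, 3) = (0.75, 1.75).

Step 2 — sample covariance matrix, S[i,j] = (1/(n-1)) · Σ_k (x_{k,i} - mean_i) · (x_{k,j} - mean_j), divisor n-1 = 3:
  S[X_1,X_1] = ((-0.75)·(-0.75) + (-1.75)·(-1.75) + (1.25)·(1.25) + (1.25)·(1.25)) / 3 = 6.75/3 = 2.25
  S[X_1,X_2] = ((-0.75)·(4.25) + (-1.75)·(2.25) + (1.25)·(-2.75) + (1.25)·(-3.75)) / 3 = -15.25/3 = -5.0833
  S[X_2,X_2] = ((4.25)·(4.25) + (2.25)·(2.25) + (-2.75)·(-2.75) + (-3.75)·(-3.75)) / 3 = 44.75/3 = 14.9167
  S = [[2.25, -5.0833],
 [-5.0833, 14.9167]].

Step 3 — invert S. det(S) = 2.25·14.9167 - (-5.0833)² = 7.7222.
  S^{-1} = (1/det) · [[d, -b], [-b, a]] = [[1.9317, 0.6583],
 [0.6583, 0.2914]].

Step 4 — quadratic form (x̄ - mu_0)^T · S^{-1} · (x̄ - mu_0):
  S^{-1} · (x̄ - mu_0) = (2.6007, 1.0036),
  (x̄ - mu_0)^T · [...] = (0.75)·(2.6007) + (1.75)·(1.0036) = 3.7068.

Step 5 — scale by n: T² = 4 · 3.7068 = 14.8273.

T² ≈ 14.8273


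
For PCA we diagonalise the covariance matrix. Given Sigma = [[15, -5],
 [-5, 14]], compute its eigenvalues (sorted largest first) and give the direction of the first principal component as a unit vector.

Step 1 — characteristic polynomial of 2×2 Sigma:
  det(Sigma - λI) = λ² - trace · λ + det = 0.
  trace = 15 + 14 = 29, det = 15·14 - (-5)² = 185.
Step 2 — discriminant:
  Δ = trace² - 4·det = 841 - 740 = 101.
Step 3 — eigenvalues:
  λ = (trace ± √Δ)/2 = (29 ± 10.0499)/2,
  λ_1 = 19.5249,  λ_2 = 9.4751.

Step 4 — unit eigenvector for λ_1: solve (Sigma - λ_1 I)v = 0. First row:
  (15 - 19.5249)·v_x + (-5)·v_y = 0, i.e. (-4.5249)·v_x + (-5)·v_y = 0,
  so v ∝ (b, λ_1 - a) = (-5, 4.5249); multiply by -1 so the first entry is positive: u = (5, -4.5249).
  ||u|| = √((5)² + (-4.5249)²) = √(45.4751) ≈ 6.7435,
  v_1 = u/||u|| ≈ (0.7415, -0.671) (||v_1|| = 1).

λ_1 = 19.5249,  λ_2 = 9.4751;  v_1 ≈ (0.7415, -0.671)


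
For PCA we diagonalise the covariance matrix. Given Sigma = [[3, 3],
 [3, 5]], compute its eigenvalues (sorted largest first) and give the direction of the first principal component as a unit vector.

Step 1 — characteristic polynomial of 2×2 Sigma:
  det(Sigma - λI) = λ² - trace · λ + det = 0.
  trace = 3 + 5 = 8, det = 3·5 - (3)² = 6.
Step 2 — discriminant:
  Δ = trace² - 4·det = 64 - 24 = 40.
Step 3 — eigenvalues:
  λ = (trace ± √Δ)/2 = (8 ± 6.3246)/2,
  λ_1 = 7.1623,  λ_2 = 0.8377.

Step 4 — unit eigenvector for λ_1: solve (Sigma - λ_1 I)v = 0. First row:
  (3 - 7.1623)·v_x + (3)·v_y = 0, i.e. (-4.1623)·v_x + (3)·v_y = 0,
  so v ∝ (b, λ_1 - a) = (3, 4.1623) = u.
  ||u|| = √((3)² + (4.1623)²) = √(26.3246) ≈ 5.1307,
  v_1 = u/||u|| ≈ (0.5847, 0.8112) (||v_1|| = 1).

λ_1 = 7.1623,  λ_2 = 0.8377;  v_1 ≈ (0.5847, 0.8112)


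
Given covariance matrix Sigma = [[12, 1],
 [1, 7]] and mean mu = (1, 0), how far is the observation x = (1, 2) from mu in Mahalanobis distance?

Step 1 — centre the observation: (x - mu) = (0, 2).

Step 2 — invert Sigma. det(Sigma) = 12·7 - (1)² = 83.
  Sigma^{-1} = (1/det) · [[d, -b], [-b, a]] = [[0.0843, -0.012],
 [-0.012, 0.1446]].

Step 3 — form the quadratic (x - mu)^T · Sigma^{-1} · (x - mu):
  Sigma^{-1} · (x - mu) = (-0.0241, 0.2892).
  (x - mu)^T · [Sigma^{-1} · (x - mu)] = (0)·(-0.0241) + (2)·(0.2892) = 0.5783.

Step 4 — take square root: d = √(0.5783) ≈ 0.7605.

d(x, mu) = √(0.5783) ≈ 0.7605


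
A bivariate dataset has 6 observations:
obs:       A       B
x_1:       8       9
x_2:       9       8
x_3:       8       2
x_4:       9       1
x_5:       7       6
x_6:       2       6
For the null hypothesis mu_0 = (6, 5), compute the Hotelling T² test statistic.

Step 1 — sample mean vector:
  mean(A) = (8 + 9 + 8 + 9 + 7 + 2) / 6 = 43/6 = 7.1667
  mean(B) = (9 + 8 + 2 + 1 + 6 + 6) / 6 = 32/6 = 5.3333
  x̄ = (7.1667, 5.3333),  deviation x̄ - mu_0 = (7.1667, 5.3333) - (6, 5) = (1.1667, 0.3333).

Step 2 — sample covariance matrix, S[i,j] = (1/(n-1)) · Σ_k (x_{k,i} - mean_i) · (x_{k,j} - mean_j), divisor n-1 = 5:
  S[A,A] = ((0.8333)·(0.8333) + (1.8333)·(1.8333) + (0.8333)·(0.8333) + (1.8333)·(1.8333) + (-0.1667)·(-0.1667) + (-5.1667)·(-5.1667)) / 5 = 34.8333/5 = 6.9667
  S[A,B] = ((0.8333)·(3.6667) + (1.8333)·(2.6667) + (0.8333)·(-3.3333) + (1.8333)·(-4.3333) + (-0.1667)·(0.6667) + (-5.1667)·(0.6667)) / 5 = -6.3333/5 = -1.2667
  S[B,B] = ((3.6667)·(3.6667) + (2.6667)·(2.6667) + (-3.3333)·(-3.3333) + (-4.3333)·(-4.3333) + (0.6667)·(0.6667) + (0.6667)·(0.6667)) / 5 = 51.3333/5 = 10.2667
  S = [[6.9667, -1.2667],
 [-1.2667, 10.2667]].

Step 3 — invert S. det(S) = 6.9667·10.2667 - (-1.2667)² = 69.92.
  S^{-1} = (1/det) · [[d, -b], [-b, a]] = [[0.1468, 0.0181],
 [0.0181, 0.0996]].

Step 4 — quadratic form (x̄ - mu_0)^T · S^{-1} · (x̄ - mu_0):
  S^{-1} · (x̄ - mu_0) = (0.1773, 0.0543),
  (x̄ - mu_0)^T · [...] = (1.1667)·(0.1773) + (0.3333)·(0.0543) = 0.225.

Step 5 — scale by n: T² = 6 · 0.225 = 1.3501.

T² ≈ 1.3501


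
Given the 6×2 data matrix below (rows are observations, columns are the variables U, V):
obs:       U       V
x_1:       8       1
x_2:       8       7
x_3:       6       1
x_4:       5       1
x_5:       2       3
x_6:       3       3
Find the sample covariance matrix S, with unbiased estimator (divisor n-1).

Step 1 — column means:
  mean(U) = (8 + 8 + 6 + 5 + 2 + 3) / 6 = 32/6 = 5.3333
  mean(V) = (1 + 7 + 1 + 1 + 3 + 3) / 6 = 16/6 = 2.6667

Step 2 — sample covariance S[i,j] = (1/(n-1)) · Σ_k (x_{k,i} - mean_i) · (x_{k,j} - mean_j), with n-1 = 5.
  S[U,U] = ((2.6667)·(2.6667) + (2.6667)·(2.6667) + (0.6667)·(0.6667) + (-0.3333)·(-0.3333) + (-3.3333)·(-3.3333) + (-2.3333)·(-2.3333)) / 5 = 31.3333/5 = 6.2667
  S[U,V] = ((2.6667)·(-1.6667) + (2.6667)·(4.3333) + (0.6667)·(-1.6667) + (-0.3333)·(-1.6667) + (-3.3333)·(0.3333) + (-2.3333)·(0.3333)) / 5 = 4.6667/5 = 0.9333
  S[V,V] = ((-1.6667)·(-1.6667) + (4.3333)·(4.3333) + (-1.6667)·(-1.6667) + (-1.6667)·(-1.6667) + (0.3333)·(0.3333) + (0.3333)·(0.3333)) / 5 = 27.3333/5 = 5.4667

S is symmetric (S[j,i] = S[i,j]). Assembling:

S = [[6.2667, 0.9333],
 [0.9333, 5.4667]]


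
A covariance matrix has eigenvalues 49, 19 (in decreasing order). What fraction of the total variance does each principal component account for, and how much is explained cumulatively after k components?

Step 1 — total variance = trace(Sigma) = Σ λ_i = 49 + 19 = 68.

Step 2 — fraction explained by component i = λ_i / Σ λ:
  PC1: 49/68 = 0.7206
  PC2: 19/68 = 0.2794

Step 3 — cumulative fraction after k components = (λ_1 + ... + λ_k) / Σ λ:
  k = 1: 49/68 = 0.7206
  k = 2: (49 + 19)/68 = 68/68 = 1

Summary (fraction, with percent):

explained: PC1 0.7206 (72.06%), PC2 0.2794 (27.94%);  cumulative: 0.7206, 1


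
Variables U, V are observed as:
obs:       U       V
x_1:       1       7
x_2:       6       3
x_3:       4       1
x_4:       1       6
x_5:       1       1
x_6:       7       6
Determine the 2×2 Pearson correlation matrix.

Step 1 — column means:
  mean(U) = (1 + 6 + 4 + 1 + 1 + 7) / 6 = 20/6 = 3.3333
  mean(V) = (7 + 3 + 1 + 6 + 1 + 6) / 6 = 24/6 = 4

Step 2 — sample variances and covariances s[i,j] = (1/(n-1)) · Σ_k (x_{k,i} - mean_i) · (x_{k,j} - mean_j), with n-1 = 5:
  s[U,U] = ((-2.3333)·(-2.3333) + (2.6667)·(2.6667) + (0.6667)·(0.6667) + (-2.3333)·(-2.3333) + (-2.3333)·(-2.3333) + (3.6667)·(3.6667)) / 5 = 37.3333/5 = 7.4667
  s[U,V] = ((-2.3333)·(3) + (2.6667)·(-1) + (0.6667)·(-3) + (-2.3333)·(2) + (-2.3333)·(-3) + (3.6667)·(2)) / 5 = -2/5 = -0.4
  s[V,V] = ((3)·(3) + (-1)·(-1) + (-3)·(-3) + (2)·(2) + (-3)·(-3) + (2)·(2)) / 5 = 36/5 = 7.2
  Sample standard deviations s_i = √(s[i,i]):
  s(U) = √(7.4667) = 2.7325
  s(V) = √(7.2) = 2.6833

Step 3 — r_{ij} = s_{ij} / (s_i · s_j):
  r[U,U] = 1 (diagonal).
  r[U,V] = -0.4 / (2.7325 · 2.6833) = -0.4 / 7.3321 = -0.0546
  r[V,V] = 1 (diagonal).

R is symmetric with unit diagonal. Assembling:

R = [[1, -0.0546],
 [-0.0546, 1]]


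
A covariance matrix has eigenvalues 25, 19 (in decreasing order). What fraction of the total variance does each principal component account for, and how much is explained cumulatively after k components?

Step 1 — total variance = trace(Sigma) = Σ λ_i = 25 + 19 = 44.

Step 2 — fraction explained by component i = λ_i / Σ λ:
  PC1: 25/44 = 0.5682
  PC2: 19/44 = 0.4318

Step 3 — cumulative fraction after k components = (λ_1 + ... + λ_k) / Σ λ:
  k = 1: 25/44 = 0.5682
  k = 2: (25 + 19)/44 = 44/44 = 1

Summary (fraction, with percent):

explained: PC1 0.5682 (56.82%), PC2 0.4318 (43.18%);  cumulative: 0.5682, 1


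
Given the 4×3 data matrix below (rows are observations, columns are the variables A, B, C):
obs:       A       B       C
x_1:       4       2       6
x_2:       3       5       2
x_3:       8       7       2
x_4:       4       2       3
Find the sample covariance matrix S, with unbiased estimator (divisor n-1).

Step 1 — column means:
  mean(A) = (4 + 3 + 8 + 4) / 4 = 19/4 = 4.75
  mean(B) = (2 + 5 + 7 + 2) / 4 = 16/4 = 4
  mean(C) = (6 + 2 + 2 + 3) / 4 = 13/4 = 3.25

Step 2 — sample covariance S[i,j] = (1/(n-1)) · Σ_k (x_{k,i} - mean_i) · (x_{k,j} - mean_j), with n-1 = 3.
  S[A,A] = ((-0.75)·(-0.75) + (-1.75)·(-1.75) + (3.25)·(3.25) + (-0.75)·(-0.75)) / 3 = 14.75/3 = 4.9167
  S[A,B] = ((-0.75)·(-2) + (-1.75)·(1) + (3.25)·(3) + (-0.75)·(-2)) / 3 = 11/3 = 3.6667
  S[A,C] = ((-0.75)·(2.75) + (-1.75)·(-1.25) + (3.25)·(-1.25) + (-0.75)·(-0.25)) / 3 = -3.75/3 = -1.25
  S[B,B] = ((-2)·(-2) + (1)·(1) + (3)·(3) + (-2)·(-2)) / 3 = 18/3 = 6
  S[B,C] = ((-2)·(2.75) + (1)·(-1.25) + (3)·(-1.25) + (-2)·(-0.25)) / 3 = -10/3 = -3.3333
  S[C,C] = ((2.75)·(2.75) + (-1.25)·(-1.25) + (-1.25)·(-1.25) + (-0.25)·(-0.25)) / 3 = 10.75/3 = 3.5833

S is symmetric (S[j,i] = S[i,j]). Assembling:

S = [[4.9167, 3.6667, -1.25],
 [3.6667, 6, -3.3333],
 [-1.25, -3.3333, 3.5833]]


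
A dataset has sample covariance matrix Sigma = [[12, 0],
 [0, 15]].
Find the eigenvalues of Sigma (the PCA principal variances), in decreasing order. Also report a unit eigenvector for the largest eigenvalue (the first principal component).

Step 1 — characteristic polynomial of 2×2 Sigma:
  det(Sigma - λI) = λ² - trace · λ + det = 0.
  trace = 12 + 15 = 27, det = 12·15 - (0)² = 180.
Step 2 — discriminant:
  Δ = trace² - 4·det = 729 - 720 = 9.
Step 3 — eigenvalues:
  λ = (trace ± √Δ)/2 = (27 ± 3)/2,
  λ_1 = 15,  λ_2 = 12.

Step 4 — unit eigenvector for λ_1: Sigma is diagonal, so its eigenvectors are the coordinate axes. λ_1 = 15 is the diagonal entry on the second coordinate axis, hence
  v_1 = (0, 1) (||v_1|| = 1).

λ_1 = 15,  λ_2 = 12;  v_1 ≈ (0, 1)


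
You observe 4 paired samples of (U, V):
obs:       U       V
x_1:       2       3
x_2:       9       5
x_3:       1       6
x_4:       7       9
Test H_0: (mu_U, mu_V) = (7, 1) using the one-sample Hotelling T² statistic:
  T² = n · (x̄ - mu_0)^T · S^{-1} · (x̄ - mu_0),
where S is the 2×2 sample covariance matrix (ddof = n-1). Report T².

Step 1 — sample mean vector:
  mean(U) = (2 + 9 + 1 + 7) / 4 = 19/4 = 4.75
  mean(V) = (3 + 5 + 6 + 9) / 4 = 23/4 = 5.75
  x̄ = (4.75, 5.75),  deviation x̄ - mu_0 = (4.75, 5.75) - (7, 1) = (-2.25, 4.75).

Step 2 — sample covariance matrix, S[i,j] = (1/(n-1)) · Σ_k (x_{k,i} - mean_i) · (x_{k,j} - mean_j), divisor n-1 = 3:
  S[U,U] = ((-2.75)·(-2.75) + (4.25)·(4.25) + (-3.75)·(-3.75) + (2.25)·(2.25)) / 3 = 44.75/3 = 14.9167
  S[U,V] = ((-2.75)·(-2.75) + (4.25)·(-0.75) + (-3.75)·(0.25) + (2.25)·(3.25)) / 3 = 10.75/3 = 3.5833
  S[V,V] = ((-2.75)·(-2.75) + (-0.75)·(-0.75) + (0.25)·(0.25) + (3.25)·(3.25)) / 3 = 18.75/3 = 6.25
  S = [[14.9167, 3.5833],
 [3.5833, 6.25]].

Step 3 — invert S. det(S) = 14.9167·6.25 - (3.5833)² = 80.3889.
  S^{-1} = (1/det) · [[d, -b], [-b, a]] = [[0.0777, -0.0446],
 [-0.0446, 0.1856]].

Step 4 — quadratic form (x̄ - mu_0)^T · S^{-1} · (x̄ - mu_0):
  S^{-1} · (x̄ - mu_0) = (-0.3867, 0.9817),
  (x̄ - mu_0)^T · [...] = (-2.25)·(-0.3867) + (4.75)·(0.9817) = 5.533.

Step 5 — scale by n: T² = 4 · 5.533 = 22.132.

T² ≈ 22.132


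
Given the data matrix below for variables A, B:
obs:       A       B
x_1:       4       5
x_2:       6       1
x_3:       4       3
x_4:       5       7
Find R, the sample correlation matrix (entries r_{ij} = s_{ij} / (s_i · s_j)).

Step 1 — column means:
  mean(A) = (4 + 6 + 4 + 5) / 4 = 19/4 = 4.75
  mean(B) = (5 + 1 + 3 + 7) / 4 = 16/4 = 4

Step 2 — sample variances and covariances s[i,j] = (1/(n-1)) · Σ_k (x_{k,i} - mean_i) · (x_{k,j} - mean_j), with n-1 = 3:
  s[A,A] = ((-0.75)·(-0.75) + (1.25)·(1.25) + (-0.75)·(-0.75) + (0.25)·(0.25)) / 3 = 2.75/3 = 0.9167
  s[A,B] = ((-0.75)·(1) + (1.25)·(-3) + (-0.75)·(-1) + (0.25)·(3)) / 3 = -3/3 = -1
  s[B,B] = ((1)·(1) + (-3)·(-3) + (-1)·(-1) + (3)·(3)) / 3 = 20/3 = 6.6667
  Sample standard deviations s_i = √(s[i,i]):
  s(A) = √(0.9167) = 0.9574
  s(B) = √(6.6667) = 2.582

Step 3 — r_{ij} = s_{ij} / (s_i · s_j):
  r[A,A] = 1 (diagonal).
  r[A,B] = -1 / (0.9574 · 2.582) = -1 / 2.4721 = -0.4045
  r[B,B] = 1 (diagonal).

R is symmetric with unit diagonal. Assembling:

R = [[1, -0.4045],
 [-0.4045, 1]]


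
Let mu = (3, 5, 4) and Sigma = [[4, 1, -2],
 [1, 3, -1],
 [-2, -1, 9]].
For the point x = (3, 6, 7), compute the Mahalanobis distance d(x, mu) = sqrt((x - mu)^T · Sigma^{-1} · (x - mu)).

Step 1 — centre the observation: (x - mu) = (0, 1, 3).

Step 2 — invert Sigma (cofactor / det for 3×3, or solve directly):
  Sigma^{-1} = [[0.2989, -0.0805, 0.0575],
 [-0.0805, 0.3678, 0.023],
 [0.0575, 0.023, 0.1264]].

Step 3 — form the quadratic (x - mu)^T · Sigma^{-1} · (x - mu):
  Sigma^{-1} · (x - mu) = (0.092, 0.4368, 0.4023).
  (x - mu)^T · [Sigma^{-1} · (x - mu)] = (0)·(0.092) + (1)·(0.4368) + (3)·(0.4023) = 1.6437.

Step 4 — take square root: d = √(1.6437) ≈ 1.2821.

d(x, mu) = √(1.6437) ≈ 1.2821


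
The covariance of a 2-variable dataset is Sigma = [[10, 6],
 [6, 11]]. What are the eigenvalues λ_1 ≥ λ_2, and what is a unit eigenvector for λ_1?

Step 1 — characteristic polynomial of 2×2 Sigma:
  det(Sigma - λI) = λ² - trace · λ + det = 0.
  trace = 10 + 11 = 21, det = 10·11 - (6)² = 74.
Step 2 — discriminant:
  Δ = trace² - 4·det = 441 - 296 = 145.
Step 3 — eigenvalues:
  λ = (trace ± √Δ)/2 = (21 ± 12.0416)/2,
  λ_1 = 16.5208,  λ_2 = 4.4792.

Step 4 — unit eigenvector for λ_1: solve (Sigma - λ_1 I)v = 0. First row:
  (10 - 16.5208)·v_x + (6)·v_y = 0, i.e. (-6.5208)·v_x + (6)·v_y = 0,
  so v ∝ (b, λ_1 - a) = (6, 6.5208) = u.
  ||u|| = √((6)² + (6.5208)²) = √(78.5208) ≈ 8.8612,
  v_1 = u/||u|| ≈ (0.6771, 0.7359) (||v_1|| = 1).

λ_1 = 16.5208,  λ_2 = 4.4792;  v_1 ≈ (0.6771, 0.7359)


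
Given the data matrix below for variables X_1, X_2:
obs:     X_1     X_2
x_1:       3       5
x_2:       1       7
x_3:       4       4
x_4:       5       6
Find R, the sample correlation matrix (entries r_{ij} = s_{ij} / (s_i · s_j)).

Step 1 — column means:
  mean(X_1) = (3 + 1 + 4 + 5) / 4 = 13/4 = 3.25
  mean(X_2) = (5 + 7 + 4 + 6) / 4 = 22/4 = 5.5

Step 2 — sample variances and covariances s[i,j] = (1/(n-1)) · Σ_k (x_{k,i} - mean_i) · (x_{k,j} - mean_j), with n-1 = 3:
  s[X_1,X_1] = ((-0.25)·(-0.25) + (-2.25)·(-2.25) + (0.75)·(0.75) + (1.75)·(1.75)) / 3 = 8.75/3 = 2.9167
  s[X_1,X_2] = ((-0.25)·(-0.5) + (-2.25)·(1.5) + (0.75)·(-1.5) + (1.75)·(0.5)) / 3 = -3.5/3 = -1.1667
  s[X_2,X_2] = ((-0.5)·(-0.5) + (1.5)·(1.5) + (-1.5)·(-1.5) + (0.5)·(0.5)) / 3 = 5/3 = 1.6667
  Sample standard deviations s_i = √(s[i,i]):
  s(X_1) = √(2.9167) = 1.7078
  s(X_2) = √(1.6667) = 1.291

Step 3 — r_{ij} = s_{ij} / (s_i · s_j):
  r[X_1,X_1] = 1 (diagonal).
  r[X_1,X_2] = -1.1667 / (1.7078 · 1.291) = -1.1667 / 2.2048 = -0.5292
  r[X_2,X_2] = 1 (diagonal).

R is symmetric with unit diagonal. Assembling:

R = [[1, -0.5292],
 [-0.5292, 1]]


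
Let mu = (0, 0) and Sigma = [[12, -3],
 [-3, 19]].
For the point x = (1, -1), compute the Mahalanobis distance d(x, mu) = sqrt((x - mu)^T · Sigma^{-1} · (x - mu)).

Step 1 — centre the observation: (x - mu) = (1, -1).

Step 2 — invert Sigma. det(Sigma) = 12·19 - (-3)² = 219.
  Sigma^{-1} = (1/det) · [[d, -b], [-b, a]] = [[0.0868, 0.0137],
 [0.0137, 0.0548]].

Step 3 — form the quadratic (x - mu)^T · Sigma^{-1} · (x - mu):
  Sigma^{-1} · (x - mu) = (0.0731, -0.0411).
  (x - mu)^T · [Sigma^{-1} · (x - mu)] = (1)·(0.0731) + (-1)·(-0.0411) = 0.1142.

Step 4 — take square root: d = √(0.1142) ≈ 0.3379.

d(x, mu) = √(0.1142) ≈ 0.3379


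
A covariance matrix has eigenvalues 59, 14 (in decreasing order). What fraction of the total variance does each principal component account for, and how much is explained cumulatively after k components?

Step 1 — total variance = trace(Sigma) = Σ λ_i = 59 + 14 = 73.

Step 2 — fraction explained by component i = λ_i / Σ λ:
  PC1: 59/73 = 0.8082
  PC2: 14/73 = 0.1918

Step 3 — cumulative fraction after k components = (λ_1 + ... + λ_k) / Σ λ:
  k = 1: 59/73 = 0.8082
  k = 2: (59 + 14)/73 = 73/73 = 1

Summary (fraction, with percent):

explained: PC1 0.8082 (80.82%), PC2 0.1918 (19.18%);  cumulative: 0.8082, 1


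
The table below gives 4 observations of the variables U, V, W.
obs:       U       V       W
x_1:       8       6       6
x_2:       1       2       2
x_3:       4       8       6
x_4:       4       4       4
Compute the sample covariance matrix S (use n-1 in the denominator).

Step 1 — column means:
  mean(U) = (8 + 1 + 4 + 4) / 4 = 17/4 = 4.25
  mean(V) = (6 + 2 + 8 + 4) / 4 = 20/4 = 5
  mean(W) = (6 + 2 + 6 + 4) / 4 = 18/4 = 4.5

Step 2 — sample covariance S[i,j] = (1/(n-1)) · Σ_k (x_{k,i} - mean_i) · (x_{k,j} - mean_j), with n-1 = 3.
  S[U,U] = ((3.75)·(3.75) + (-3.25)·(-3.25) + (-0.25)·(-0.25) + (-0.25)·(-0.25)) / 3 = 24.75/3 = 8.25
  S[U,V] = ((3.75)·(1) + (-3.25)·(-3) + (-0.25)·(3) + (-0.25)·(-1)) / 3 = 13/3 = 4.3333
  S[U,W] = ((3.75)·(1.5) + (-3.25)·(-2.5) + (-0.25)·(1.5) + (-0.25)·(-0.5)) / 3 = 13.5/3 = 4.5
  S[V,V] = ((1)·(1) + (-3)·(-3) + (3)·(3) + (-1)·(-1)) / 3 = 20/3 = 6.6667
  S[V,W] = ((1)·(1.5) + (-3)·(-2.5) + (3)·(1.5) + (-1)·(-0.5)) / 3 = 14/3 = 4.6667
  S[W,W] = ((1.5)·(1.5) + (-2.5)·(-2.5) + (1.5)·(1.5) + (-0.5)·(-0.5)) / 3 = 11/3 = 3.6667

S is symmetric (S[j,i] = S[i,j]). Assembling:

S = [[8.25, 4.3333, 4.5],
 [4.3333, 6.6667, 4.6667],
 [4.5, 4.6667, 3.6667]]


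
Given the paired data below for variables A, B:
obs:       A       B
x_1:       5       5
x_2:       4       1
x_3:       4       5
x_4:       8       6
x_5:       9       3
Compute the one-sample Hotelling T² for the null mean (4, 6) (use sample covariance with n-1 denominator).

Step 1 — sample mean vector:
  mean(A) = (5 + 4 + 4 + 8 + 9) / 5 = 30/5 = 6
  mean(B) = (5 + 1 + 5 + 6 + 3) / 5 = 20/5 = 4
  x̄ = (6, 4),  deviation x̄ - mu_0 = (6, 4) - (4, 6) = (2, -2).

Step 2 — sample covariance matrix, S[i,j] = (1/(n-1)) · Σ_k (x_{k,i} - mean_i) · (x_{k,j} - mean_j), divisor n-1 = 4:
  S[A,A] = ((-1)·(-1) + (-2)·(-2) + (-2)·(-2) + (2)·(2) + (3)·(3)) / 4 = 22/4 = 5.5
  S[A,B] = ((-1)·(1) + (-2)·(-3) + (-2)·(1) + (2)·(2) + (3)·(-1)) / 4 = 4/4 = 1
  S[B,B] = ((1)·(1) + (-3)·(-3) + (1)·(1) + (2)·(2) + (-1)·(-1)) / 4 = 16/4 = 4
  S = [[5.5, 1],
 [1, 4]].

Step 3 — invert S. det(S) = 5.5·4 - (1)² = 21.
  S^{-1} = (1/det) · [[d, -b], [-b, a]] = [[0.1905, -0.0476],
 [-0.0476, 0.2619]].

Step 4 — quadratic form (x̄ - mu_0)^T · S^{-1} · (x̄ - mu_0):
  S^{-1} · (x̄ - mu_0) = (0.4762, -0.619),
  (x̄ - mu_0)^T · [...] = (2)·(0.4762) + (-2)·(-0.619) = 2.1905.

Step 5 — scale by n: T² = 5 · 2.1905 = 10.9524.

T² ≈ 10.9524


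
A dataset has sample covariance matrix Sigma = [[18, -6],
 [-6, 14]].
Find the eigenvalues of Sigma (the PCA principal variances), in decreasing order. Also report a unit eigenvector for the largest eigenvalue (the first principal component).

Step 1 — characteristic polynomial of 2×2 Sigma:
  det(Sigma - λI) = λ² - trace · λ + det = 0.
  trace = 18 + 14 = 32, det = 18·14 - (-6)² = 216.
Step 2 — discriminant:
  Δ = trace² - 4·det = 1024 - 864 = 160.
Step 3 — eigenvalues:
  λ = (trace ± √Δ)/2 = (32 ± 12.6491)/2,
  λ_1 = 22.3246,  λ_2 = 9.6754.

Step 4 — unit eigenvector for λ_1: solve (Sigma - λ_1 I)v = 0. First row:
  (18 - 22.3246)·v_x + (-6)·v_y = 0, i.e. (-4.3246)·v_x + (-6)·v_y = 0,
  so v ∝ (b, λ_1 - a) = (-6, 4.3246); multiply by -1 so the first entry is positive: u = (6, -4.3246).
  ||u|| = √((6)² + (-4.3246)²) = √(54.7018) ≈ 7.3961,
  v_1 = u/||u|| ≈ (0.8112, -0.5847) (||v_1|| = 1).

λ_1 = 22.3246,  λ_2 = 9.6754;  v_1 ≈ (0.8112, -0.5847)


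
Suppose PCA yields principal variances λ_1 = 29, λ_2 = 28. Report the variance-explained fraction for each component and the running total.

Step 1 — total variance = trace(Sigma) = Σ λ_i = 29 + 28 = 57.

Step 2 — fraction explained by component i = λ_i / Σ λ:
  PC1: 29/57 = 0.5088
  PC2: 28/57 = 0.4912

Step 3 — cumulative fraction after k components = (λ_1 + ... + λ_k) / Σ λ:
  k = 1: 29/57 = 0.5088
  k = 2: (29 + 28)/57 = 57/57 = 1

Summary (fraction, with percent):

explained: PC1 0.5088 (50.88%), PC2 0.4912 (49.12%);  cumulative: 0.5088, 1


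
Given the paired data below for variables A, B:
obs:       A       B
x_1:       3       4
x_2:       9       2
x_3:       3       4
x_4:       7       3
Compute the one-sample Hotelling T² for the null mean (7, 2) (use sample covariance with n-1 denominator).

Step 1 — sample mean vector:
  mean(A) = (3 + 9 + 3 + 7) / 4 = 22/4 = 5.5
  mean(B) = (4 + 2 + 4 + 3) / 4 = 13/4 = 3.25
  x̄ = (5.5, 3.25),  deviation x̄ - mu_0 = (5.5, 3.25) - (7, 2) = (-1.5, 1.25).

Step 2 — sample covariance matrix, S[i,j] = (1/(n-1)) · Σ_k (x_{k,i} - mean_i) · (x_{k,j} - mean_j), divisor n-1 = 3:
  S[A,A] = ((-2.5)·(-2.5) + (3.5)·(3.5) + (-2.5)·(-2.5) + (1.5)·(1.5)) / 3 = 27/3 = 9
  S[A,B] = ((-2.5)·(0.75) + (3.5)·(-1.25) + (-2.5)·(0.75) + (1.5)·(-0.25)) / 3 = -8.5/3 = -2.8333
  S[B,B] = ((0.75)·(0.75) + (-1.25)·(-1.25) + (0.75)·(0.75) + (-0.25)·(-0.25)) / 3 = 2.75/3 = 0.9167
  S = [[9, -2.8333],
 [-2.8333, 0.9167]].

Step 3 — invert S. det(S) = 9·0.9167 - (-2.8333)² = 0.2222.
  S^{-1} = (1/det) · [[d, -b], [-b, a]] = [[4.125, 12.75],
 [12.75, 40.5]].

Step 4 — quadratic form (x̄ - mu_0)^T · S^{-1} · (x̄ - mu_0):
  S^{-1} · (x̄ - mu_0) = (9.75, 31.5),
  (x̄ - mu_0)^T · [...] = (-1.5)·(9.75) + (1.25)·(31.5) = 24.75.

Step 5 — scale by n: T² = 4 · 24.75 = 99.

T² ≈ 99


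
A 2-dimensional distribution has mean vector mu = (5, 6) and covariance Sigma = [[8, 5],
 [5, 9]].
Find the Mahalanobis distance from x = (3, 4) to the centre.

Step 1 — centre the observation: (x - mu) = (-2, -2).

Step 2 — invert Sigma. det(Sigma) = 8·9 - (5)² = 47.
  Sigma^{-1} = (1/det) · [[d, -b], [-b, a]] = [[0.1915, -0.1064],
 [-0.1064, 0.1702]].

Step 3 — form the quadratic (x - mu)^T · Sigma^{-1} · (x - mu):
  Sigma^{-1} · (x - mu) = (-0.1702, -0.1277).
  (x - mu)^T · [Sigma^{-1} · (x - mu)] = (-2)·(-0.1702) + (-2)·(-0.1277) = 0.5957.

Step 4 — take square root: d = √(0.5957) ≈ 0.7718.

d(x, mu) = √(0.5957) ≈ 0.7718


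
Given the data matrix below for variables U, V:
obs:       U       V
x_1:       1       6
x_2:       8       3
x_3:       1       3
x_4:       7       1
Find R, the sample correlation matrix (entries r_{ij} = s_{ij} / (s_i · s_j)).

Step 1 — column means:
  mean(U) = (1 + 8 + 1 + 7) / 4 = 17/4 = 4.25
  mean(V) = (6 + 3 + 3 + 1) / 4 = 13/4 = 3.25

Step 2 — sample variances and covariances s[i,j] = (1/(n-1)) · Σ_k (x_{k,i} - mean_i) · (x_{k,j} - mean_j), with n-1 = 3:
  s[U,U] = ((-3.25)·(-3.25) + (3.75)·(3.75) + (-3.25)·(-3.25) + (2.75)·(2.75)) / 3 = 42.75/3 = 14.25
  s[U,V] = ((-3.25)·(2.75) + (3.75)·(-0.25) + (-3.25)·(-0.25) + (2.75)·(-2.25)) / 3 = -15.25/3 = -5.0833
  s[V,V] = ((2.75)·(2.75) + (-0.25)·(-0.25) + (-0.25)·(-0.25) + (-2.25)·(-2.25)) / 3 = 12.75/3 = 4.25
  Sample standard deviations s_i = √(s[i,i]):
  s(U) = √(14.25) = 3.7749
  s(V) = √(4.25) = 2.0616

Step 3 — r_{ij} = s_{ij} / (s_i · s_j):
  r[U,U] = 1 (diagonal).
  r[U,V] = -5.0833 / (3.7749 · 2.0616) = -5.0833 / 7.7822 = -0.6532
  r[V,V] = 1 (diagonal).

R is symmetric with unit diagonal. Assembling:

R = [[1, -0.6532],
 [-0.6532, 1]]


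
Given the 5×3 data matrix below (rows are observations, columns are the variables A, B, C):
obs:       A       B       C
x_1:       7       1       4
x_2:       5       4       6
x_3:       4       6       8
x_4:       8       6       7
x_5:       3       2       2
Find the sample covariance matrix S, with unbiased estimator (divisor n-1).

Step 1 — column means:
  mean(A) = (7 + 5 + 4 + 8 + 3) / 5 = 27/5 = 5.4
  mean(B) = (1 + 4 + 6 + 6 + 2) / 5 = 19/5 = 3.8
  mean(C) = (4 + 6 + 8 + 7 + 2) / 5 = 27/5 = 5.4

Step 2 — sample covariance S[i,j] = (1/(n-1)) · Σ_k (x_{k,i} - mean_i) · (x_{k,j} - mean_j), with n-1 = 4.
  S[A,A] = ((1.6)·(1.6) + (-0.4)·(-0.4) + (-1.4)·(-1.4) + (2.6)·(2.6) + (-2.4)·(-2.4)) / 4 = 17.2/4 = 4.3
  S[A,B] = ((1.6)·(-2.8) + (-0.4)·(0.2) + (-1.4)·(2.2) + (2.6)·(2.2) + (-2.4)·(-1.8)) / 4 = 2.4/4 = 0.6
  S[A,C] = ((1.6)·(-1.4) + (-0.4)·(0.6) + (-1.4)·(2.6) + (2.6)·(1.6) + (-2.4)·(-3.4)) / 4 = 6.2/4 = 1.55
  S[B,B] = ((-2.8)·(-2.8) + (0.2)·(0.2) + (2.2)·(2.2) + (2.2)·(2.2) + (-1.8)·(-1.8)) / 4 = 20.8/4 = 5.2
  S[B,C] = ((-2.8)·(-1.4) + (0.2)·(0.6) + (2.2)·(2.6) + (2.2)·(1.6) + (-1.8)·(-3.4)) / 4 = 19.4/4 = 4.85
  S[C,C] = ((-1.4)·(-1.4) + (0.6)·(0.6) + (2.6)·(2.6) + (1.6)·(1.6) + (-3.4)·(-3.4)) / 4 = 23.2/4 = 5.8

S is symmetric (S[j,i] = S[i,j]). Assembling:

S = [[4.3, 0.6, 1.55],
 [0.6, 5.2, 4.85],
 [1.55, 4.85, 5.8]]


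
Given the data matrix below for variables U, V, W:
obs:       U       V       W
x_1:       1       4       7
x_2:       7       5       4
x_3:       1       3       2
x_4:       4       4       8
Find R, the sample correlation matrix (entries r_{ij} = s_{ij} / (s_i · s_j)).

Step 1 — column means:
  mean(U) = (1 + 7 + 1 + 4) / 4 = 13/4 = 3.25
  mean(V) = (4 + 5 + 3 + 4) / 4 = 16/4 = 4
  mean(W) = (7 + 4 + 2 + 8) / 4 = 21/4 = 5.25

Step 2 — sample variances and covariances s[i,j] = (1/(n-1)) · Σ_k (x_{k,i} - mean_i) · (x_{k,j} - mean_j), with n-1 = 3:
  s[U,U] = ((-2.25)·(-2.25) + (3.75)·(3.75) + (-2.25)·(-2.25) + (0.75)·(0.75)) / 3 = 24.75/3 = 8.25
  s[U,V] = ((-2.25)·(0) + (3.75)·(1) + (-2.25)·(-1) + (0.75)·(0)) / 3 = 6/3 = 2
  s[U,W] = ((-2.25)·(1.75) + (3.75)·(-1.25) + (-2.25)·(-3.25) + (0.75)·(2.75)) / 3 = 0.75/3 = 0.25
  s[V,V] = ((0)·(0) + (1)·(1) + (-1)·(-1) + (0)·(0)) / 3 = 2/3 = 0.6667
  s[V,W] = ((0)·(1.75) + (1)·(-1.25) + (-1)·(-3.25) + (0)·(2.75)) / 3 = 2/3 = 0.6667
  s[W,W] = ((1.75)·(1.75) + (-1.25)·(-1.25) + (-3.25)·(-3.25) + (2.75)·(2.75)) / 3 = 22.75/3 = 7.5833
  Sample standard deviations s_i = √(s[i,i]):
  s(U) = √(8.25) = 2.8723
  s(V) = √(0.6667) = 0.8165
  s(W) = √(7.5833) = 2.7538

Step 3 — r_{ij} = s_{ij} / (s_i · s_j):
  r[U,U] = 1 (diagonal).
  r[U,V] = 2 / (2.8723 · 0.8165) = 2 / 2.3452 = 0.8528
  r[U,W] = 0.25 / (2.8723 · 2.7538) = 0.25 / 7.9096 = 0.0316
  r[V,V] = 1 (diagonal).
  r[V,W] = 0.6667 / (0.8165 · 2.7538) = 0.6667 / 2.2485 = 0.2965
  r[W,W] = 1 (diagonal).

R is symmetric with unit diagonal. Assembling:

R = [[1, 0.8528, 0.0316],
 [0.8528, 1, 0.2965],
 [0.0316, 0.2965, 1]]


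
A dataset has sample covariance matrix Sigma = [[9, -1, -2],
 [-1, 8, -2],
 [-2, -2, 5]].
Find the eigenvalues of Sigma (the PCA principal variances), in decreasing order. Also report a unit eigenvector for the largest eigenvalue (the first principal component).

Step 1 — characteristic polynomial p(λ) = det(λI - Sigma) = λ³ - tr·λ² + c_1·λ - det, where tr = trace, c_1 = sum of the principal 2×2 minors, det = det(Sigma):
  tr = 9 + 8 + 5 = 22,
  c_1 = (9·8 - (-1)²) + (9·5 - (-2)²) + (8·5 - (-2)²) = 71 + 41 + 36 = 148,
  det = 9·(8·5 - (-2)²) - (-1)·((-1)·5 - (-2)·(-2)) + (-2)·((-1)·(-2) - 8·(-2)) = 9·(36) - (-1)·(-9) + (-2)·(18) = 279.
  So p(λ) = λ³ - 22λ² + 148λ - 279.
Step 2 — look for an integer root (rational root theorem: any rational root is an integer divisor of 279). Testing λ = 9:
  p(9) = 729 - 1782 + 1332 - 279 = 0  ✓
  Dividing out (λ - 9): p(λ) = (λ - 9)(λ² - 13λ + 31).
Step 3 — remaining eigenvalues from the quadratic λ² - 13λ + 31 = 0:
  Δ = 13² - 4·31 = 169 - 124 = 45,  λ = (13 ± √45)/2 = (13 ± 6.7082)/2 ≈ 9.8541 or 3.1459.
  Sorted: λ_1 = 9.8541,  λ_2 = 9,  λ_3 = 3.1459  (check: sum = 22 = tr ✓).

Step 4 — unit eigenvector for λ_1 ≈ 9.8541: v spans the null space of (Sigma - λ_1 I), whose rows are
  r_1 = (-0.8541, -1, -2),  r_2 = (-1, -1.8541, -2),  r_3 = (-2, -2, -4.8541).
  v is orthogonal to every row, so take v ∝ r_1 × r_2 = ((-1)·(-2) - (-2)·(-1.8541), (-2)·(-1) - (-0.8541)·(-2), (-0.8541)·(-1.8541) - (-1)·(-1)) ≈ (-1.7082, 0.2918, 0.5836).
  Rescale (multiply by -1 so the first nonzero entry is positive): u = (1.7082, -0.2918, -0.5836).
  ||u|| = √((1.7082)² + (-0.2918)² + (-0.5836)²) = √(3.3437) ≈ 1.8286,  v_1 = u/||u|| ≈ (0.9342, -0.1596, -0.3192) (||v_1|| = 1).

λ_1 = 9.8541,  λ_2 = 9,  λ_3 = 3.1459;  v_1 ≈ (0.9342, -0.1596, -0.3192)


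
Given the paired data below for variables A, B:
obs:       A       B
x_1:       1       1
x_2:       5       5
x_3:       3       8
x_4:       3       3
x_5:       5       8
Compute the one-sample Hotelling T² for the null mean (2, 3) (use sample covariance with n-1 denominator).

Step 1 — sample mean vector:
  mean(A) = (1 + 5 + 3 + 3 + 5) / 5 = 17/5 = 3.4
  mean(B) = (1 + 5 + 8 + 3 + 8) / 5 = 25/5 = 5
  x̄ = (3.4, 5),  deviation x̄ - mu_0 = (3.4, 5) - (2, 3) = (1.4, 2).

Step 2 — sample covariance matrix, S[i,j] = (1/(n-1)) · Σ_k (x_{k,i} - mean_i) · (x_{k,j} - mean_j), divisor n-1 = 4:
  S[A,A] = ((-2.4)·(-2.4) + (1.6)·(1.6) + (-0.4)·(-0.4) + (-0.4)·(-0.4) + (1.6)·(1.6)) / 4 = 11.2/4 = 2.8
  S[A,B] = ((-2.4)·(-4) + (1.6)·(0) + (-0.4)·(3) + (-0.4)·(-2) + (1.6)·(3)) / 4 = 14/4 = 3.5
  S[B,B] = ((-4)·(-4) + (0)·(0) + (3)·(3) + (-2)·(-2) + (3)·(3)) / 4 = 38/4 = 9.5
  S = [[2.8, 3.5],
 [3.5, 9.5]].

Step 3 — invert S. det(S) = 2.8·9.5 - (3.5)² = 14.35.
  S^{-1} = (1/det) · [[d, -b], [-b, a]] = [[0.662, -0.2439],
 [-0.2439, 0.1951]].

Step 4 — quadratic form (x̄ - mu_0)^T · S^{-1} · (x̄ - mu_0):
  S^{-1} · (x̄ - mu_0) = (0.439, 0.0488),
  (x̄ - mu_0)^T · [...] = (1.4)·(0.439) + (2)·(0.0488) = 0.7122.

Step 5 — scale by n: T² = 5 · 0.7122 = 3.561.

T² ≈ 3.561


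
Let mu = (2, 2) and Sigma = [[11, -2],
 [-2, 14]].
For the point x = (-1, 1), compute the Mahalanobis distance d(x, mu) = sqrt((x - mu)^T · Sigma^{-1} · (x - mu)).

Step 1 — centre the observation: (x - mu) = (-3, -1).

Step 2 — invert Sigma. det(Sigma) = 11·14 - (-2)² = 150.
  Sigma^{-1} = (1/det) · [[d, -b], [-b, a]] = [[0.0933, 0.0133],
 [0.0133, 0.0733]].

Step 3 — form the quadratic (x - mu)^T · Sigma^{-1} · (x - mu):
  Sigma^{-1} · (x - mu) = (-0.2933, -0.1133).
  (x - mu)^T · [Sigma^{-1} · (x - mu)] = (-3)·(-0.2933) + (-1)·(-0.1133) = 0.9933.

Step 4 — take square root: d = √(0.9933) ≈ 0.9967.

d(x, mu) = √(0.9933) ≈ 0.9967


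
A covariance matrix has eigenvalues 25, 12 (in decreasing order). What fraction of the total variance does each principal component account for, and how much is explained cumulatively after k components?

Step 1 — total variance = trace(Sigma) = Σ λ_i = 25 + 12 = 37.

Step 2 — fraction explained by component i = λ_i / Σ λ:
  PC1: 25/37 = 0.6757
  PC2: 12/37 = 0.3243

Step 3 — cumulative fraction after k components = (λ_1 + ... + λ_k) / Σ λ:
  k = 1: 25/37 = 0.6757
  k = 2: (25 + 12)/37 = 37/37 = 1

Summary (fraction, with percent):

explained: PC1 0.6757 (67.57%), PC2 0.3243 (32.43%);  cumulative: 0.6757, 1


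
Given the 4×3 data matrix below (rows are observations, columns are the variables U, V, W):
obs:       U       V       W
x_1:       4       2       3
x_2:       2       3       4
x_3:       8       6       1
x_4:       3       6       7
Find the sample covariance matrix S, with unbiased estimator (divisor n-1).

Step 1 — column means:
  mean(U) = (4 + 2 + 8 + 3) / 4 = 17/4 = 4.25
  mean(V) = (2 + 3 + 6 + 6) / 4 = 17/4 = 4.25
  mean(W) = (3 + 4 + 1 + 7) / 4 = 15/4 = 3.75

Step 2 — sample covariance S[i,j] = (1/(n-1)) · Σ_k (x_{k,i} - mean_i) · (x_{k,j} - mean_j), with n-1 = 3.
  S[U,U] = ((-0.25)·(-0.25) + (-2.25)·(-2.25) + (3.75)·(3.75) + (-1.25)·(-1.25)) / 3 = 20.75/3 = 6.9167
  S[U,V] = ((-0.25)·(-2.25) + (-2.25)·(-1.25) + (3.75)·(1.75) + (-1.25)·(1.75)) / 3 = 7.75/3 = 2.5833
  S[U,W] = ((-0.25)·(-0.75) + (-2.25)·(0.25) + (3.75)·(-2.75) + (-1.25)·(3.25)) / 3 = -14.75/3 = -4.9167
  S[V,V] = ((-2.25)·(-2.25) + (-1.25)·(-1.25) + (1.75)·(1.75) + (1.75)·(1.75)) / 3 = 12.75/3 = 4.25
  S[V,W] = ((-2.25)·(-0.75) + (-1.25)·(0.25) + (1.75)·(-2.75) + (1.75)·(3.25)) / 3 = 2.25/3 = 0.75
  S[W,W] = ((-0.75)·(-0.75) + (0.25)·(0.25) + (-2.75)·(-2.75) + (3.25)·(3.25)) / 3 = 18.75/3 = 6.25

S is symmetric (S[j,i] = S[i,j]). Assembling:

S = [[6.9167, 2.5833, -4.9167],
 [2.5833, 4.25, 0.75],
 [-4.9167, 0.75, 6.25]]


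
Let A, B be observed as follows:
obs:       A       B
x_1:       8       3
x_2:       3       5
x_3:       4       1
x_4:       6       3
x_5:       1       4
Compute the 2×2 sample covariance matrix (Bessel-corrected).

Step 1 — column means:
  mean(A) = (8 + 3 + 4 + 6 + 1) / 5 = 22/5 = 4.4
  mean(B) = (3 + 5 + 1 + 3 + 4) / 5 = 16/5 = 3.2

Step 2 — sample covariance S[i,j] = (1/(n-1)) · Σ_k (x_{k,i} - mean_i) · (x_{k,j} - mean_j), with n-1 = 4.
  S[A,A] = ((3.6)·(3.6) + (-1.4)·(-1.4) + (-0.4)·(-0.4) + (1.6)·(1.6) + (-3.4)·(-3.4)) / 4 = 29.2/4 = 7.3
  S[A,B] = ((3.6)·(-0.2) + (-1.4)·(1.8) + (-0.4)·(-2.2) + (1.6)·(-0.2) + (-3.4)·(0.8)) / 4 = -5.4/4 = -1.35
  S[B,B] = ((-0.2)·(-0.2) + (1.8)·(1.8) + (-2.2)·(-2.2) + (-0.2)·(-0.2) + (0.8)·(0.8)) / 4 = 8.8/4 = 2.2

S is symmetric (S[j,i] = S[i,j]). Assembling:

S = [[7.3, -1.35],
 [-1.35, 2.2]]


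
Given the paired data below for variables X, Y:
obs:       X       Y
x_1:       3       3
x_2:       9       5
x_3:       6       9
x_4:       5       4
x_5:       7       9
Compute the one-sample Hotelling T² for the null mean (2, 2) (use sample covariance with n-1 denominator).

Step 1 — sample mean vector:
  mean(X) = (3 + 9 + 6 + 5 + 7) / 5 = 30/5 = 6
  mean(Y) = (3 + 5 + 9 + 4 + 9) / 5 = 30/5 = 6
  x̄ = (6, 6),  deviation x̄ - mu_0 = (6, 6) - (2, 2) = (4, 4).

Step 2 — sample covariance matrix, S[i,j] = (1/(n-1)) · Σ_k (x_{k,i} - mean_i) · (x_{k,j} - mean_j), divisor n-1 = 4:
  S[X,X] = ((-3)·(-3) + (3)·(3) + (0)·(0) + (-1)·(-1) + (1)·(1)) / 4 = 20/4 = 5
  S[X,Y] = ((-3)·(-3) + (3)·(-1) + (0)·(3) + (-1)·(-2) + (1)·(3)) / 4 = 11/4 = 2.75
  S[Y,Y] = ((-3)·(-3) + (-1)·(-1) + (3)·(3) + (-2)·(-2) + (3)·(3)) / 4 = 32/4 = 8
  S = [[5, 2.75],
 [2.75, 8]].

Step 3 — invert S. det(S) = 5·8 - (2.75)² = 32.4375.
  S^{-1} = (1/det) · [[d, -b], [-b, a]] = [[0.2466, -0.0848],
 [-0.0848, 0.1541]].

Step 4 — quadratic form (x̄ - mu_0)^T · S^{-1} · (x̄ - mu_0):
  S^{-1} · (x̄ - mu_0) = (0.6474, 0.2775),
  (x̄ - mu_0)^T · [...] = (4)·(0.6474) + (4)·(0.2775) = 3.6994.

Step 5 — scale by n: T² = 5 · 3.6994 = 18.4971.

T² ≈ 18.4971


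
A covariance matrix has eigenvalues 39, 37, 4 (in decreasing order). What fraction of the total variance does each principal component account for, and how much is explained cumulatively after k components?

Step 1 — total variance = trace(Sigma) = Σ λ_i = 39 + 37 + 4 = 80.

Step 2 — fraction explained by component i = λ_i / Σ λ:
  PC1: 39/80 = 0.4875
  PC2: 37/80 = 0.4625
  PC3: 4/80 = 0.05

Step 3 — cumulative fraction after k components = (λ_1 + ... + λ_k) / Σ λ:
  k = 1: 39/80 = 0.4875
  k = 2: (39 + 37)/80 = 76/80 = 0.95
  k = 3: (39 + 37 + 4)/80 = 80/80 = 1

Summary (fraction, with percent):

explained: PC1 0.4875 (48.75%), PC2 0.4625 (46.25%), PC3 0.05 (5%);  cumulative: 0.4875, 0.95, 1


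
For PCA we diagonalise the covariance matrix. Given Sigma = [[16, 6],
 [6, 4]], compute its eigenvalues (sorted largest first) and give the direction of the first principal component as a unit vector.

Step 1 — characteristic polynomial of 2×2 Sigma:
  det(Sigma - λI) = λ² - trace · λ + det = 0.
  trace = 16 + 4 = 20, det = 16·4 - (6)² = 28.
Step 2 — discriminant:
  Δ = trace² - 4·det = 400 - 112 = 288.
Step 3 — eigenvalues:
  λ = (trace ± √Δ)/2 = (20 ± 16.9706)/2,
  λ_1 = 18.4853,  λ_2 = 1.5147.

Step 4 — unit eigenvector for λ_1: solve (Sigma - λ_1 I)v = 0. First row:
  (16 - 18.4853)·v_x + (6)·v_y = 0, i.e. (-2.4853)·v_x + (6)·v_y = 0,
  so v ∝ (b, λ_1 - a) = (6, 2.4853) = u.
  ||u|| = √((6)² + (2.4853)²) = √(42.1766) ≈ 6.4944,
  v_1 = u/||u|| ≈ (0.9239, 0.3827) (||v_1|| = 1).

λ_1 = 18.4853,  λ_2 = 1.5147;  v_1 ≈ (0.9239, 0.3827)
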